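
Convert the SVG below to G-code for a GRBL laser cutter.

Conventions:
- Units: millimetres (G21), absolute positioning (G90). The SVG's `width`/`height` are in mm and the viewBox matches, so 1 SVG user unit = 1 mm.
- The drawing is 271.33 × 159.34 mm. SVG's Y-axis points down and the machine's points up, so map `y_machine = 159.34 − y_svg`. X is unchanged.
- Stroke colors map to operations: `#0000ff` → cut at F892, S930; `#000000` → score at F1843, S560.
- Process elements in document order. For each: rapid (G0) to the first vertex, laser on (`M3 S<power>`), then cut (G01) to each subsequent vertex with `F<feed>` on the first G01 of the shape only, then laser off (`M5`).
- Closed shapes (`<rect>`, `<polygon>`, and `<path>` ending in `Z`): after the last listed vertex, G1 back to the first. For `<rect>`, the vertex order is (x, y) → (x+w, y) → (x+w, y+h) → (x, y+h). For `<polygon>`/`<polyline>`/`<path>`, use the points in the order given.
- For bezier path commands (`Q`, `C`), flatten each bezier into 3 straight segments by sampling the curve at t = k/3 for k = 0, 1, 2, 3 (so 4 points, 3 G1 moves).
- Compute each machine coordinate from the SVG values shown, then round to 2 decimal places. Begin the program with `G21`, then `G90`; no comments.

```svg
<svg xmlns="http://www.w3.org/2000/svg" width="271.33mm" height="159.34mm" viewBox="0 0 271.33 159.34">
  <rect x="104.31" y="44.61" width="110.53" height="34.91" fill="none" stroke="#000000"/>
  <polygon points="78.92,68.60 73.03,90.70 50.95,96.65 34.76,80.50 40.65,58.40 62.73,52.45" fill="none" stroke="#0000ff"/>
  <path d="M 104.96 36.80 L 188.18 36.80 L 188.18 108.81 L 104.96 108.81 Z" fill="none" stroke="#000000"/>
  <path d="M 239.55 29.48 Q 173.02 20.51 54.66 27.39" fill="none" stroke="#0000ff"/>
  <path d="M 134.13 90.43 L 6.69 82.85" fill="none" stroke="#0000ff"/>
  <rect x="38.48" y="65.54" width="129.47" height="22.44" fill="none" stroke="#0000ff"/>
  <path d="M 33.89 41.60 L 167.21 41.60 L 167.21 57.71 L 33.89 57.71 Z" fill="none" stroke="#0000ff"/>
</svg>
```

Since the viewBox matches the mm dimensions, user units are millimetres directly. The only transform is the Y-flip y_m = 159.34 − y_svg.

Shape 1 is a rectangle drawn with `<rect>`. Its stroke #000000 means score at S560, F1843. After flipping Y the toolpath is (104.31,114.73) → (214.84,114.73) → (214.84,79.82) → (104.31,79.82) → (104.31,114.73), returning to the start.

Shape 2 is a regular polygon drawn with `<polygon>`. Its stroke #0000ff means cut at S930, F892. After flipping Y the toolpath is (78.92,90.74) → (73.03,68.64) → (50.95,62.69) → (34.76,78.84) → (40.65,100.94) → (62.73,106.89) → (78.92,90.74), returning to the start.

Shape 3 is a rectangle drawn with `<path>`. Its stroke #000000 means score at S560, F1843. After flipping Y the toolpath is (104.96,122.54) → (188.18,122.54) → (188.18,50.53) → (104.96,50.53) → (104.96,122.54), returning to the start.

Shape 4 is a quadratic bezier drawn with `<path>`. Its stroke #0000ff means cut at S930, F892. After flipping Y the toolpath is (239.55,129.86) → (189.44,134.08) → (127.81,134.78) → (54.66,131.95).

Shape 5 is a line segment drawn with `<path>`. Its stroke #0000ff means cut at S930, F892. After flipping Y the toolpath is (134.13,68.91) → (6.69,76.49).

Shape 6 is a rectangle drawn with `<rect>`. Its stroke #0000ff means cut at S930, F892. After flipping Y the toolpath is (38.48,93.80) → (167.95,93.80) → (167.95,71.36) → (38.48,71.36) → (38.48,93.80), returning to the start.

Shape 7 is a rectangle drawn with `<path>`. Its stroke #0000ff means cut at S930, F892. After flipping Y the toolpath is (33.89,117.74) → (167.21,117.74) → (167.21,101.63) → (33.89,101.63) → (33.89,117.74), returning to the start.

G21
G90
G0 X104.31 Y114.73
M3 S560
G01 X214.84 Y114.73 F1843
G01 X214.84 Y79.82
G01 X104.31 Y79.82
G01 X104.31 Y114.73
M5
G0 X78.92 Y90.74
M3 S930
G01 X73.03 Y68.64 F892
G01 X50.95 Y62.69
G01 X34.76 Y78.84
G01 X40.65 Y100.94
G01 X62.73 Y106.89
G01 X78.92 Y90.74
M5
G0 X104.96 Y122.54
M3 S560
G01 X188.18 Y122.54 F1843
G01 X188.18 Y50.53
G01 X104.96 Y50.53
G01 X104.96 Y122.54
M5
G0 X239.55 Y129.86
M3 S930
G01 X189.44 Y134.08 F892
G01 X127.81 Y134.78
G01 X54.66 Y131.95
M5
G0 X134.13 Y68.91
M3 S930
G01 X6.69 Y76.49 F892
M5
G0 X38.48 Y93.80
M3 S930
G01 X167.95 Y93.80 F892
G01 X167.95 Y71.36
G01 X38.48 Y71.36
G01 X38.48 Y93.80
M5
G0 X33.89 Y117.74
M3 S930
G01 X167.21 Y117.74 F892
G01 X167.21 Y101.63
G01 X33.89 Y101.63
G01 X33.89 Y117.74
M5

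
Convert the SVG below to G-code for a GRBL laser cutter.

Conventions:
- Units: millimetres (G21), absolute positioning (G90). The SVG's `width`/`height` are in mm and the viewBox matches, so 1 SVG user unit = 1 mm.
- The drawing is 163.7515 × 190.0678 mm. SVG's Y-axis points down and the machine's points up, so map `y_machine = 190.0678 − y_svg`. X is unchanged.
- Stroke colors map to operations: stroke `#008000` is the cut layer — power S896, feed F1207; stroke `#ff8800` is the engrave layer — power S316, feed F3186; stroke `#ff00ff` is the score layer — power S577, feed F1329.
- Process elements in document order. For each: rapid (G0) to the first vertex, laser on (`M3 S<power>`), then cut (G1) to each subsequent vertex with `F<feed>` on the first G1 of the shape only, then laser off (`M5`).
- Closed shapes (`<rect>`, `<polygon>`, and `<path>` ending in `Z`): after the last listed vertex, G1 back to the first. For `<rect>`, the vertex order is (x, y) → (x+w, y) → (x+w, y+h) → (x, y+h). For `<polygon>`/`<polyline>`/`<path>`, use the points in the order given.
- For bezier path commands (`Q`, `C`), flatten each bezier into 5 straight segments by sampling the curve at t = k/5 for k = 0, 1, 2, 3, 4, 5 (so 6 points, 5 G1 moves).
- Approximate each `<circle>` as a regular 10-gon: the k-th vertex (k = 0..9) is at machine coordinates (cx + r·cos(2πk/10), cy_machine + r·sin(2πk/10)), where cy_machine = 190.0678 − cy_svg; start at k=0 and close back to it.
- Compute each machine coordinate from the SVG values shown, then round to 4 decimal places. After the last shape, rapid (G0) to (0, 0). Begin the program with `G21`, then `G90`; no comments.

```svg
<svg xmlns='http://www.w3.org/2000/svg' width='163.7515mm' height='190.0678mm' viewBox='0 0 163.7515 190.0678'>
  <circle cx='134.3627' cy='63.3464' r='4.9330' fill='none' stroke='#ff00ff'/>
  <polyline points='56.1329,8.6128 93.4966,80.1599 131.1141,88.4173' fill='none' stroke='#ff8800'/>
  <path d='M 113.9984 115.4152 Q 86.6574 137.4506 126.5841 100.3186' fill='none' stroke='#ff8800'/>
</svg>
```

G21
G90
G0 X139.2957 Y126.7214
M3 S577
G1 X138.3536 Y129.6209 F1329
G1 X135.8871 Y131.4130
G1 X132.8383 Y131.4130
G1 X130.3718 Y129.6209
G1 X129.4297 Y126.7214
G1 X130.3718 Y123.8219
G1 X132.8383 Y122.0298
G1 X135.8871 Y122.0298
G1 X138.3536 Y123.8219
G1 X139.2957 Y126.7214
M5
G0 X56.1329 Y181.4550
M3 S316
G1 X93.4966 Y109.9079 F3186
G1 X131.1141 Y101.6505
M5
G0 X113.9984 Y74.6526
M3 S316
G1 X105.7527 Y68.2051 F3186
G1 X102.8884 Y66.4911
G1 X105.4056 Y69.5104
G1 X113.3041 Y77.2631
G1 X126.5841 Y89.7492
M5
G0 X0.0000 Y0.0000

1 u = 1 mm; y_m = 190.0678 − y.

[1] `<circle>` circle, #ff00ff→score S577 F1329: (139.2957,126.7214) → (138.3536,129.6209) → (135.8871,131.4130) → (132.8383,131.4130) → (130.3718,129.6209) → (129.4297,126.7214) → (130.3718,123.8219) → (132.8383,122.0298) → (135.8871,122.0298) → (138.3536,123.8219) → (139.2957,126.7214) (closed)

[2] `<polyline>` open polyline, #ff8800→engrave S316 F3186: (56.1329,181.4550) → (93.4966,109.9079) → (131.1141,101.6505)

[3] `<path>` quadratic bezier, #ff8800→engrave S316 F3186: (113.9984,74.6526) → (105.7527,68.2051) → (102.8884,66.4911) → (105.4056,69.5104) → (113.3041,77.2631) → (126.5841,89.7492)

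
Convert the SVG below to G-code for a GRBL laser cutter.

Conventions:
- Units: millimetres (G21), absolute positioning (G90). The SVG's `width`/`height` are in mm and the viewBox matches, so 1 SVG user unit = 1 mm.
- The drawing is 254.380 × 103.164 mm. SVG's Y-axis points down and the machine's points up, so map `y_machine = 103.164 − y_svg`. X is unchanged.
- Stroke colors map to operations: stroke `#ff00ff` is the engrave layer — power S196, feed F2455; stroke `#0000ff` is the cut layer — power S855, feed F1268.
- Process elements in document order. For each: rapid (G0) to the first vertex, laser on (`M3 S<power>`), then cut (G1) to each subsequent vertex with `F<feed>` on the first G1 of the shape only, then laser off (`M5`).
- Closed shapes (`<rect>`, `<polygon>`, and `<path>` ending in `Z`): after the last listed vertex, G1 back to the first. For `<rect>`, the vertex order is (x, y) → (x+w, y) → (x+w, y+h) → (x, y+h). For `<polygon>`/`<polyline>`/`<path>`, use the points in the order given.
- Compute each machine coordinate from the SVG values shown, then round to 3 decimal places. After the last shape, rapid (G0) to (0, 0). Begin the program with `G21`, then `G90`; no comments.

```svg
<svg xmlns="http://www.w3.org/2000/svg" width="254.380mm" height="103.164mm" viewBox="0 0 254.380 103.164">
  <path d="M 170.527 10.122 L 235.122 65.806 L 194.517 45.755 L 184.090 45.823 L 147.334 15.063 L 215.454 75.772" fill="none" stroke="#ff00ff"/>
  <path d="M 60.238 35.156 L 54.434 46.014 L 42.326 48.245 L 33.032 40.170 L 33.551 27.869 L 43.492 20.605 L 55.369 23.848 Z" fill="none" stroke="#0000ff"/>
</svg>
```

G21
G90
G0 X170.527 Y93.042
M3 S196
G1 X235.122 Y37.358 F2455
G1 X194.517 Y57.409
G1 X184.090 Y57.341
G1 X147.334 Y88.101
G1 X215.454 Y27.392
M5
G0 X60.238 Y68.008
M3 S855
G1 X54.434 Y57.150 F1268
G1 X42.326 Y54.919
G1 X33.032 Y62.994
G1 X33.551 Y75.295
G1 X43.492 Y82.559
G1 X55.369 Y79.316
G1 X60.238 Y68.008
M5
G0 X0.000 Y0.000

Since the viewBox matches the mm dimensions, user units are millimetres directly. The only transform is the Y-flip y_m = 103.164 − y_svg.

Shape 1 is a open polyline drawn with `<path>`. Its stroke #ff00ff means engrave at S196, F2455. After flipping Y the toolpath is (170.527,93.042) → (235.122,37.358) → (194.517,57.409) → (184.090,57.341) → (147.334,88.101) → (215.454,27.392).

Shape 2 is a regular polygon drawn with `<path>`. Its stroke #0000ff means cut at S855, F1268. After flipping Y the toolpath is (60.238,68.008) → (54.434,57.150) → (42.326,54.919) → (33.032,62.994) → (33.551,75.295) → (43.492,82.559) → (55.369,79.316) → (60.238,68.008), returning to the start.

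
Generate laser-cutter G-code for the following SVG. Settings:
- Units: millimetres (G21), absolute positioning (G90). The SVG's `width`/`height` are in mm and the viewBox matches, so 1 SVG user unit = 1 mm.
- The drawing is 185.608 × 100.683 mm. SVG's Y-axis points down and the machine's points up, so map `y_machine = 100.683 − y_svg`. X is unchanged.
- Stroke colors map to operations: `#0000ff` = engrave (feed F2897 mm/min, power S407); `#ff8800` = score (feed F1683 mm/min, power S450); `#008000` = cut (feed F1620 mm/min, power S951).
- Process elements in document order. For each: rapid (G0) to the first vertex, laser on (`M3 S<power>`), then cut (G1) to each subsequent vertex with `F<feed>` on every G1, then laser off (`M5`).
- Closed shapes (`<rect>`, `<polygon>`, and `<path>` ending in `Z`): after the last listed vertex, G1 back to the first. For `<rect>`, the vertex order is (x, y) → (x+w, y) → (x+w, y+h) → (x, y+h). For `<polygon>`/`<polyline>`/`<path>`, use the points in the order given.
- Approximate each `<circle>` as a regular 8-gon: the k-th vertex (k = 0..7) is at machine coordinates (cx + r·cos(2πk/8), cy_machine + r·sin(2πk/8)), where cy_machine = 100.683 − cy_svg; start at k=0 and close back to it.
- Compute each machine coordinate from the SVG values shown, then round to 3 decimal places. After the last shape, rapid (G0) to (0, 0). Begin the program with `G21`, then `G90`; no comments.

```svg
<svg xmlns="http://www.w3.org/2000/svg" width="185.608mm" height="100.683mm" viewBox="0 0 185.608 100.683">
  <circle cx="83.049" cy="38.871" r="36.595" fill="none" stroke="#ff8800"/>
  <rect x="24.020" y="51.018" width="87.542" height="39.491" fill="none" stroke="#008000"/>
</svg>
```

G21
G90
G0 X119.644 Y61.812
M3 S450
G1 X108.926 Y87.689 F1683
G1 X83.049 Y98.407 F1683
G1 X57.172 Y87.689 F1683
G1 X46.454 Y61.812 F1683
G1 X57.172 Y35.935 F1683
G1 X83.049 Y25.217 F1683
G1 X108.926 Y35.935 F1683
G1 X119.644 Y61.812 F1683
M5
G0 X24.020 Y49.665
M3 S951
G1 X111.562 Y49.665 F1620
G1 X111.562 Y10.174 F1620
G1 X24.020 Y10.174 F1620
G1 X24.020 Y49.665 F1620
M5
G0 X0.000 Y0.000

viewBox `0 0 185.608 100.683` with mm width/height → 1 unit = 1 mm. Flip: y_m = 100.683 − y_svg.

**Shape 1** — `<circle>` circle, stroke `#ff8800` → score (S450, F1683). Machine vertices: (119.644,61.812) → (108.926,87.689) → (83.049,98.407) → (57.172,87.689) → (46.454,61.812) → (57.172,35.935) → (83.049,25.217) → (108.926,35.935) → (119.644,61.812). Closed: final G1 returns to the first vertex.

**Shape 2** — `<rect>` rectangle, stroke `#008000` → cut (S951, F1620). Machine vertices: (24.020,49.665) → (111.562,49.665) → (111.562,10.174) → (24.020,10.174) → (24.020,49.665). Closed: final G1 returns to the first vertex.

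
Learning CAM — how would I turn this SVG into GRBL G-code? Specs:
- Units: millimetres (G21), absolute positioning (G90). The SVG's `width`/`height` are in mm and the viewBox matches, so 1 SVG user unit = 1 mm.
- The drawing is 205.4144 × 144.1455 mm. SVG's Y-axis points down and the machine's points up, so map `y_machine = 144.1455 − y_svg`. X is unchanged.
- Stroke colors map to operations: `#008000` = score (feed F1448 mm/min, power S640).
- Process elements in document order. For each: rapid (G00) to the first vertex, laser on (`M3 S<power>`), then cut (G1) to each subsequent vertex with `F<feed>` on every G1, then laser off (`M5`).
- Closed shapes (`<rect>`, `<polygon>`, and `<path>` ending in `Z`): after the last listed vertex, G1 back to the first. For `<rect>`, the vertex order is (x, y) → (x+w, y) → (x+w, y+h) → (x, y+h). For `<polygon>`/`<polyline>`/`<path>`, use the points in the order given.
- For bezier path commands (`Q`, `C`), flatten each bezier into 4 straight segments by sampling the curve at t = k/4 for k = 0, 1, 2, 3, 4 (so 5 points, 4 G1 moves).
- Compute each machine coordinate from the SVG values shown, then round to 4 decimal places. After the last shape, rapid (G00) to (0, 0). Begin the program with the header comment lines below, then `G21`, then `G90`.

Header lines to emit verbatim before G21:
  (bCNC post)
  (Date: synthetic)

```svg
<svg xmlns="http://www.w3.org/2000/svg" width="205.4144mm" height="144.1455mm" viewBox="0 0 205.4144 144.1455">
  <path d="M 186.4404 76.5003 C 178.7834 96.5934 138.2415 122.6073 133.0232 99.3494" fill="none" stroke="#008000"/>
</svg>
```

1 u = 1 mm; y_m = 144.1455 − y.

[1] `<path>` cubic bezier, #008000→score S640 F1448: (186.4404,67.6452) → (175.5975,52.3276) → (158.8173,39.9640) → (142.4943,35.7288) → (133.0232,44.7961)

(bCNC post)
(Date: synthetic)
G21
G90
G00 X186.4404 Y67.6452
M3 S640
G1 X175.5975 Y52.3276 F1448
G1 X158.8173 Y39.9640 F1448
G1 X142.4943 Y35.7288 F1448
G1 X133.0232 Y44.7961 F1448
M5
G00 X0.0000 Y0.0000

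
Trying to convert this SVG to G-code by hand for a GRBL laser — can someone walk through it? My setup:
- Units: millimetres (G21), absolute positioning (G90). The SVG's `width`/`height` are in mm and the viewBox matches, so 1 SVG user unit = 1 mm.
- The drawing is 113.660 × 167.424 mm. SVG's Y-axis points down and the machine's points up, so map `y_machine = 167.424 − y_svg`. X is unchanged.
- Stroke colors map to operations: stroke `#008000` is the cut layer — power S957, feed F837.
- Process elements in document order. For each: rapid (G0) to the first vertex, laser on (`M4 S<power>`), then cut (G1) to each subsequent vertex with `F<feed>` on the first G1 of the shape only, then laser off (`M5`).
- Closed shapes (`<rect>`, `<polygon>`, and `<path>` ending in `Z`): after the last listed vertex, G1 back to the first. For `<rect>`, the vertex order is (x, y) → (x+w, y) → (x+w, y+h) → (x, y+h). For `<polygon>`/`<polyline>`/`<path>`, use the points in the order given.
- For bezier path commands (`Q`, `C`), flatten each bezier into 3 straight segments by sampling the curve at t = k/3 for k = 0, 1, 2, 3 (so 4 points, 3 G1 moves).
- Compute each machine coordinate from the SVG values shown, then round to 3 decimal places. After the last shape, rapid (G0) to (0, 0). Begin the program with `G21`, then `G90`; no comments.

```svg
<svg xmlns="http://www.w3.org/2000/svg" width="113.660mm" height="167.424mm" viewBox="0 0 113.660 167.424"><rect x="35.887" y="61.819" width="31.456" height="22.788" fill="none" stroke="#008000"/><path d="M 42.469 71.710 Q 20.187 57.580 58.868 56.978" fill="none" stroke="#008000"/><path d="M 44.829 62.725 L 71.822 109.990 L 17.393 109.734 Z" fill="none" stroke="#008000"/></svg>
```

G21
G90
G0 X35.887 Y105.605
M4 S957
G1 X67.343 Y105.605 F837
G1 X67.343 Y82.817
G1 X35.887 Y82.817
G1 X35.887 Y105.605
M5
G0 X42.469 Y95.714
M4 S957
G1 X34.388 Y103.631 F837
G1 X39.854 Y108.542
G1 X58.868 Y110.446
M5
G0 X44.829 Y104.699
M4 S957
G1 X71.822 Y57.434 F837
G1 X17.393 Y57.690
G1 X44.829 Y104.699
M5
G0 X0.000 Y0.000

viewBox `0 0 113.660 167.424` with mm width/height → 1 unit = 1 mm. Flip: y_m = 167.424 − y_svg.

**Shape 1** — `<rect>` rectangle, stroke `#008000` → cut (S957, F837). Machine vertices: (35.887,105.605) → (67.343,105.605) → (67.343,82.817) → (35.887,82.817) → (35.887,105.605). Closed: final G1 returns to the first vertex.

**Shape 2** — `<path>` quadratic bezier, stroke `#008000` → cut (S957, F837). Control points (SVG): P0=(42.469,71.710), P1=(20.187,57.580), P2=(58.868,56.978); sampled at t=k/3. Machine vertices: (42.469,95.714) → (34.388,103.631) → (39.854,108.542) → (58.868,110.446). Open path.

**Shape 3** — `<path>` regular polygon, stroke `#008000` → cut (S957, F837). Machine vertices: (44.829,104.699) → (71.822,57.434) → (17.393,57.690) → (44.829,104.699). Closed: final G1 returns to the first vertex.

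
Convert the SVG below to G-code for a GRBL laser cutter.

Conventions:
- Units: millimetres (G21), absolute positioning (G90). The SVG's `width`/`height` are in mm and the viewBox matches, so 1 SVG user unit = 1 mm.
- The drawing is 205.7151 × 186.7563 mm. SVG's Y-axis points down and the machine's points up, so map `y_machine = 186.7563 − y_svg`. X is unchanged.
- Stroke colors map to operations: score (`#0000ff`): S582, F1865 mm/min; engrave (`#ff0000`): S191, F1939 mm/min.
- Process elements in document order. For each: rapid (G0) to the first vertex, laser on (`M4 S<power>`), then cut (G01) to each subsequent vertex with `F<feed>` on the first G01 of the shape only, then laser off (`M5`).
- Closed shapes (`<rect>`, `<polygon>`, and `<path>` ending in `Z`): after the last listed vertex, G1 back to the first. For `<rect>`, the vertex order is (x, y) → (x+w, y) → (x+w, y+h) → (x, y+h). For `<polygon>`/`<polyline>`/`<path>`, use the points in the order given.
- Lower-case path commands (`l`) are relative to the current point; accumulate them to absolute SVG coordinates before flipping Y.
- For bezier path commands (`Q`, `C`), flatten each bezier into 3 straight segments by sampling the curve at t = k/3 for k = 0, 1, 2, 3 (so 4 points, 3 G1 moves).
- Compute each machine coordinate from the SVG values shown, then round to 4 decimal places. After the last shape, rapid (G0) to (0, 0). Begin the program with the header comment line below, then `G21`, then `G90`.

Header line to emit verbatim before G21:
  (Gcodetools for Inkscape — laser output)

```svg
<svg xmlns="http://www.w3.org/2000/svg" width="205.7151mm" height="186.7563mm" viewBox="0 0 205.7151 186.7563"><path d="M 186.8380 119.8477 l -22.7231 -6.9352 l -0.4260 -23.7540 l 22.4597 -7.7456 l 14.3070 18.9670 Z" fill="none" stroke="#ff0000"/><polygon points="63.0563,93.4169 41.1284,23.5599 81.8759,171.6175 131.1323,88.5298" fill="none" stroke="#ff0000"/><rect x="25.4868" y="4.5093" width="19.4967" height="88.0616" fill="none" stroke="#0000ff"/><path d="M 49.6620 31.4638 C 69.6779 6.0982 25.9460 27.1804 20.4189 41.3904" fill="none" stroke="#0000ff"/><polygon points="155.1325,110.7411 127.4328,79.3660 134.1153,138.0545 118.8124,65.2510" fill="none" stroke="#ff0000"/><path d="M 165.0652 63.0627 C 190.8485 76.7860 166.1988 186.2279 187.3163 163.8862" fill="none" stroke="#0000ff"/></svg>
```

Since the viewBox matches the mm dimensions, user units are millimetres directly. The only transform is the Y-flip y_m = 186.7563 − y_svg.

Shape 1 is a regular polygon drawn with `<path>`. Its stroke #ff0000 means engrave at S191, F1939. After flipping Y the toolpath is (186.8380,66.9086) → (164.1149,73.8438) → (163.6889,97.5978) → (186.1486,105.3434) → (200.4556,86.3764) → (186.8380,66.9086), returning to the start.

Shape 2 is a closed polygon drawn with `<polygon>`. Its stroke #ff0000 means engrave at S191, F1939. After flipping Y the toolpath is (63.0563,93.3394) → (41.1284,163.1964) → (81.8759,15.1388) → (131.1323,98.2265) → (63.0563,93.3394), returning to the start.

Shape 3 is a rectangle drawn with `<rect>`. Its stroke #0000ff means score at S582, F1865. After flipping Y the toolpath is (25.4868,182.2470) → (44.9835,182.2470) → (44.9835,94.1854) → (25.4868,94.1854) → (25.4868,182.2470), returning to the start.

Shape 4 is a cubic bezier drawn with `<path>`. Its stroke #0000ff means score at S582, F1865. After flipping Y the toolpath is (49.6620,155.2925) → (52.2047,167.1503) → (34.9049,159.8918) → (20.4189,145.3659).

Shape 5 is a closed polygon drawn with `<polygon>`. Its stroke #ff0000 means engrave at S191, F1939. After flipping Y the toolpath is (155.1325,76.0152) → (127.4328,107.3903) → (134.1153,48.7018) → (118.8124,121.5053) → (155.1325,76.0152), returning to the start.

Shape 6 is a cubic bezier drawn with `<path>`. Its stroke #0000ff means score at S582, F1865. After flipping Y the toolpath is (165.0652,123.6936) → (177.6005,86.4901) → (177.8916,36.0303) → (187.3163,22.8701).

(Gcodetools for Inkscape — laser output)
G21
G90
G0 X186.8380 Y66.9086
M4 S191
G01 X164.1149 Y73.8438 F1939
G01 X163.6889 Y97.5978
G01 X186.1486 Y105.3434
G01 X200.4556 Y86.3764
G01 X186.8380 Y66.9086
M5
G0 X63.0563 Y93.3394
M4 S191
G01 X41.1284 Y163.1964 F1939
G01 X81.8759 Y15.1388
G01 X131.1323 Y98.2265
G01 X63.0563 Y93.3394
M5
G0 X25.4868 Y182.2470
M4 S582
G01 X44.9835 Y182.2470 F1865
G01 X44.9835 Y94.1854
G01 X25.4868 Y94.1854
G01 X25.4868 Y182.2470
M5
G0 X49.6620 Y155.2925
M4 S582
G01 X52.2047 Y167.1503 F1865
G01 X34.9049 Y159.8918
G01 X20.4189 Y145.3659
M5
G0 X155.1325 Y76.0152
M4 S191
G01 X127.4328 Y107.3903 F1939
G01 X134.1153 Y48.7018
G01 X118.8124 Y121.5053
G01 X155.1325 Y76.0152
M5
G0 X165.0652 Y123.6936
M4 S582
G01 X177.6005 Y86.4901 F1865
G01 X177.8916 Y36.0303
G01 X187.3163 Y22.8701
M5
G0 X0.0000 Y0.0000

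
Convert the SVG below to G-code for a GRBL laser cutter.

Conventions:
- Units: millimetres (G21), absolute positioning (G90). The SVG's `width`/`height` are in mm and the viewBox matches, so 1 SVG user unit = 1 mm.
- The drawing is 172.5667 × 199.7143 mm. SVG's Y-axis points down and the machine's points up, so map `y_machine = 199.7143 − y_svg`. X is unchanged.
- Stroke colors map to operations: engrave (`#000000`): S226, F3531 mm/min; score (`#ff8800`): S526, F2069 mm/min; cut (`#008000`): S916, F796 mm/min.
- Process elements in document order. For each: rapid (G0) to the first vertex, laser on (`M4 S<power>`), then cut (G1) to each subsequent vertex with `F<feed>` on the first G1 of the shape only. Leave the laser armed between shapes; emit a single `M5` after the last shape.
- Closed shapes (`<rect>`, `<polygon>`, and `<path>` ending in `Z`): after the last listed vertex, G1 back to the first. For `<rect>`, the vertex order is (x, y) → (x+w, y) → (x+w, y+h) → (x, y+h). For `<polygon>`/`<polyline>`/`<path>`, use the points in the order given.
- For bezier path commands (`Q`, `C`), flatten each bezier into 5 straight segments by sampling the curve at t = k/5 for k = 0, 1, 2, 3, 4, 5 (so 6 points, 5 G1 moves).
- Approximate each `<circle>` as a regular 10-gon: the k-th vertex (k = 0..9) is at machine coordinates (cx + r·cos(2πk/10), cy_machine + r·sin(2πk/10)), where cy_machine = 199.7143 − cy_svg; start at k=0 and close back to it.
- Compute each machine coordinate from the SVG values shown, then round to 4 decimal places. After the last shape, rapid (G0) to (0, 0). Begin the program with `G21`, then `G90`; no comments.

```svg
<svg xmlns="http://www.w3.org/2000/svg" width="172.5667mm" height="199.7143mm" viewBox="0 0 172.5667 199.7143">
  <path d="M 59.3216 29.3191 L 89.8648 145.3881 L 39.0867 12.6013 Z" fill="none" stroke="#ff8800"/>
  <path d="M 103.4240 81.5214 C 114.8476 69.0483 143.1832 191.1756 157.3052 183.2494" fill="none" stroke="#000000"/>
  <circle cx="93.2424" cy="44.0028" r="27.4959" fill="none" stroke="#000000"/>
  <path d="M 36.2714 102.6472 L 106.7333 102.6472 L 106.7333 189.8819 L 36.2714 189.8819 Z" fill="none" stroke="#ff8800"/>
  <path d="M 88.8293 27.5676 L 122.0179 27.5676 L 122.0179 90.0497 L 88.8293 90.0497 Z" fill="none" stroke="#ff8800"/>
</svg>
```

viewBox `0 0 172.5667 199.7143` with mm width/height → 1 unit = 1 mm. Flip: y_m = 199.7143 − y_svg.

**Shape 1** — `<path>` closed polygon, stroke `#ff8800` → score (S526, F2069). Machine vertices: (59.3216,170.3952) → (89.8648,54.3262) → (39.0867,187.1130) → (59.3216,170.3952). Closed: final G1 returns to the first vertex.

**Shape 2** — `<path>` cubic bezier, stroke `#000000` → engrave (S226, F3531). Control points (SVG): P0=(103.4240,81.5214), P1=(114.8476,69.0483), P2=(143.1832,191.1756), P3=(157.3052,183.2494); sampled at t=k/5. Machine vertices: (103.4240,118.1929) → (112.0586,111.6419) → (123.2580,85.4903) → (135.5283,52.4413) → (147.3754,25.1984) → (157.3052,16.4649). Open path.

**Shape 3** — `<circle>` circle, stroke `#000000` → engrave (S226, F3531). Machine vertices: (120.7383,155.7115) → (115.4871,171.8732) → (101.7391,181.8617) → (84.7457,181.8617) → (70.9977,171.8732) → (65.7465,155.7115) → (70.9977,139.5498) → (84.7457,129.5613) → (101.7391,129.5613) → (115.4871,139.5498) → (120.7383,155.7115). Closed: final G1 returns to the first vertex.

**Shape 4** — `<path>` rectangle, stroke `#ff8800` → score (S526, F2069). Machine vertices: (36.2714,97.0671) → (106.7333,97.0671) → (106.7333,9.8324) → (36.2714,9.8324) → (36.2714,97.0671). Closed: final G1 returns to the first vertex.

**Shape 5** — `<path>` rectangle, stroke `#ff8800` → score (S526, F2069). Machine vertices: (88.8293,172.1467) → (122.0179,172.1467) → (122.0179,109.6646) → (88.8293,109.6646) → (88.8293,172.1467). Closed: final G1 returns to the first vertex.

G21
G90
G0 X59.3216 Y170.3952
M4 S526
G1 X89.8648 Y54.3262 F2069
G1 X39.0867 Y187.1130
G1 X59.3216 Y170.3952
G0 X103.4240 Y118.1929
M4 S226
G1 X112.0586 Y111.6419 F3531
G1 X123.2580 Y85.4903
G1 X135.5283 Y52.4413
G1 X147.3754 Y25.1984
G1 X157.3052 Y16.4649
G0 X120.7383 Y155.7115
M4 S226
G1 X115.4871 Y171.8732 F3531
G1 X101.7391 Y181.8617
G1 X84.7457 Y181.8617
G1 X70.9977 Y171.8732
G1 X65.7465 Y155.7115
G1 X70.9977 Y139.5498
G1 X84.7457 Y129.5613
G1 X101.7391 Y129.5613
G1 X115.4871 Y139.5498
G1 X120.7383 Y155.7115
G0 X36.2714 Y97.0671
M4 S526
G1 X106.7333 Y97.0671 F2069
G1 X106.7333 Y9.8324
G1 X36.2714 Y9.8324
G1 X36.2714 Y97.0671
G0 X88.8293 Y172.1467
M4 S526
G1 X122.0179 Y172.1467 F2069
G1 X122.0179 Y109.6646
G1 X88.8293 Y109.6646
G1 X88.8293 Y172.1467
M5
G0 X0.0000 Y0.0000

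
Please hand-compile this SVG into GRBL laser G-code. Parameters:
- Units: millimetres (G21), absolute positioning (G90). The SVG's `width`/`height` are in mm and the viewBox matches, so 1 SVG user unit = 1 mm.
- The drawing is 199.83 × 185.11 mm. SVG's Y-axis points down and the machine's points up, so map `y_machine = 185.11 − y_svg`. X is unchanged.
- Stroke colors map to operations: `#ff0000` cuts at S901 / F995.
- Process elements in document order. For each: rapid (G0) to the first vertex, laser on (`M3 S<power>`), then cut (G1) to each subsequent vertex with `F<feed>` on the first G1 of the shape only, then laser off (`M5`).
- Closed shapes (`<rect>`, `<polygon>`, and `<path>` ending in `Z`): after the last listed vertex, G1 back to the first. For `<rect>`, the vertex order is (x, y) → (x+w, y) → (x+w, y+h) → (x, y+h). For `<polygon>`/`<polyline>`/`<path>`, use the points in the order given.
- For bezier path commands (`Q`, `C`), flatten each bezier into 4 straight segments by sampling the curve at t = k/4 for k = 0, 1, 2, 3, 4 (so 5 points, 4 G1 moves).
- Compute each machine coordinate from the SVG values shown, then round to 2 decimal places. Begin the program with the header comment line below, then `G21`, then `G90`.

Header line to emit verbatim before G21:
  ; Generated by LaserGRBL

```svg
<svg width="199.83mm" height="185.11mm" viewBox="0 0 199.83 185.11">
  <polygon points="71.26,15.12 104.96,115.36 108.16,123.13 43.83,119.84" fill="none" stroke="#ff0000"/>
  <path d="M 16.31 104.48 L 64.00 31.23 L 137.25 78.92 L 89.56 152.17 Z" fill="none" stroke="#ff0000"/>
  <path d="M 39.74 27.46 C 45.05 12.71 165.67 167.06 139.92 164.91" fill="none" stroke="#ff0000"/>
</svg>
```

viewBox `0 0 199.83 185.11` with mm width/height → 1 unit = 1 mm. Flip: y_m = 185.11 − y_svg.

**Shape 1** — `<polygon>` closed polygon, stroke `#ff0000` → cut (S901, F995). Machine vertices: (71.26,169.99) → (104.96,69.75) → (108.16,61.98) → (43.83,65.27) → (71.26,169.99). Closed: final G1 returns to the first vertex.

**Shape 2** — `<path>` regular polygon, stroke `#ff0000` → cut (S901, F995). Machine vertices: (16.31,80.63) → (64.00,153.88) → (137.25,106.19) → (89.56,32.94) → (16.31,80.63). Closed: final G1 returns to the first vertex.

**Shape 3** — `<path>` cubic bezier, stroke `#ff0000` → cut (S901, F995). Control points (SVG): P0=(39.74,27.46), P1=(45.05,12.71), P2=(165.67,167.06), P3=(139.92,164.91); sampled at t=k/4. Machine vertices: (39.74,157.65) → (61.25,142.09) → (101.48,93.65) → (135.88,42.84) → (139.92,20.20). Open path.

; Generated by LaserGRBL
G21
G90
G0 X71.26 Y169.99
M3 S901
G1 X104.96 Y69.75 F995
G1 X108.16 Y61.98
G1 X43.83 Y65.27
G1 X71.26 Y169.99
M5
G0 X16.31 Y80.63
M3 S901
G1 X64.00 Y153.88 F995
G1 X137.25 Y106.19
G1 X89.56 Y32.94
G1 X16.31 Y80.63
M5
G0 X39.74 Y157.65
M3 S901
G1 X61.25 Y142.09 F995
G1 X101.48 Y93.65
G1 X135.88 Y42.84
G1 X139.92 Y20.20
M5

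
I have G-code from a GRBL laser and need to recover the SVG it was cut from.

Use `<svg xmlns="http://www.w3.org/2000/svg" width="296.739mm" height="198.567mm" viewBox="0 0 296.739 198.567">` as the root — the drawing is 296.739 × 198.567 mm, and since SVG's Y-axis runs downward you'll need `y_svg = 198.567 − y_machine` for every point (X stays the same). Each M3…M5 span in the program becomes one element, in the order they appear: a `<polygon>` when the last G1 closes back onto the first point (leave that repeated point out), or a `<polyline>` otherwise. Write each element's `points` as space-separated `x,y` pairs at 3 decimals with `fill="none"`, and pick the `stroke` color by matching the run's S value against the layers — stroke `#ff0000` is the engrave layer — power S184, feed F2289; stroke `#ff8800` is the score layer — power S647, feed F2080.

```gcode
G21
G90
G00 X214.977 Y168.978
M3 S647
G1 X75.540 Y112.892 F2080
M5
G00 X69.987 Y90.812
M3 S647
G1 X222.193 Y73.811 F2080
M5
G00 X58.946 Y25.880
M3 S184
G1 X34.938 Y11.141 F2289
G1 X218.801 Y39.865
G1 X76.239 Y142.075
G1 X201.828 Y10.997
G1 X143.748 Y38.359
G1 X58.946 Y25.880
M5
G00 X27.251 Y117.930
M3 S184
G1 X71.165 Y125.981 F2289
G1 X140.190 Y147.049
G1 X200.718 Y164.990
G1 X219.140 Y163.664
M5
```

<svg xmlns="http://www.w3.org/2000/svg" width="296.739mm" height="198.567mm" viewBox="0 0 296.739 198.567">
  <polyline points="214.977,29.589 75.540,85.675" fill="none" stroke="#ff8800"/>
  <polyline points="69.987,107.755 222.193,124.756" fill="none" stroke="#ff8800"/>
  <polygon points="58.946,172.687 34.938,187.426 218.801,158.702 76.239,56.492 201.828,187.570 143.748,160.208" fill="none" stroke="#ff0000"/>
  <polyline points="27.251,80.637 71.165,72.586 140.190,51.518 200.718,33.577 219.140,34.903" fill="none" stroke="#ff0000"/>
</svg>

y_svg = 198.567 − y_m.

[1] S647→`#ff8800` (score); open run; points: 214.977,29.589 75.540,85.675

[2] S647→`#ff8800` (score); open run; points: 69.987,107.755 222.193,124.756

[3] S184→`#ff0000` (engrave); closed run; points: 58.946,172.687 34.938,187.426 218.801,158.702 76.239,56.492 201.828,187.570 143.748,160.208

[4] S184→`#ff0000` (engrave); open run; points: 27.251,80.637 71.165,72.586 140.190,51.518 200.718,33.577 219.140,34.903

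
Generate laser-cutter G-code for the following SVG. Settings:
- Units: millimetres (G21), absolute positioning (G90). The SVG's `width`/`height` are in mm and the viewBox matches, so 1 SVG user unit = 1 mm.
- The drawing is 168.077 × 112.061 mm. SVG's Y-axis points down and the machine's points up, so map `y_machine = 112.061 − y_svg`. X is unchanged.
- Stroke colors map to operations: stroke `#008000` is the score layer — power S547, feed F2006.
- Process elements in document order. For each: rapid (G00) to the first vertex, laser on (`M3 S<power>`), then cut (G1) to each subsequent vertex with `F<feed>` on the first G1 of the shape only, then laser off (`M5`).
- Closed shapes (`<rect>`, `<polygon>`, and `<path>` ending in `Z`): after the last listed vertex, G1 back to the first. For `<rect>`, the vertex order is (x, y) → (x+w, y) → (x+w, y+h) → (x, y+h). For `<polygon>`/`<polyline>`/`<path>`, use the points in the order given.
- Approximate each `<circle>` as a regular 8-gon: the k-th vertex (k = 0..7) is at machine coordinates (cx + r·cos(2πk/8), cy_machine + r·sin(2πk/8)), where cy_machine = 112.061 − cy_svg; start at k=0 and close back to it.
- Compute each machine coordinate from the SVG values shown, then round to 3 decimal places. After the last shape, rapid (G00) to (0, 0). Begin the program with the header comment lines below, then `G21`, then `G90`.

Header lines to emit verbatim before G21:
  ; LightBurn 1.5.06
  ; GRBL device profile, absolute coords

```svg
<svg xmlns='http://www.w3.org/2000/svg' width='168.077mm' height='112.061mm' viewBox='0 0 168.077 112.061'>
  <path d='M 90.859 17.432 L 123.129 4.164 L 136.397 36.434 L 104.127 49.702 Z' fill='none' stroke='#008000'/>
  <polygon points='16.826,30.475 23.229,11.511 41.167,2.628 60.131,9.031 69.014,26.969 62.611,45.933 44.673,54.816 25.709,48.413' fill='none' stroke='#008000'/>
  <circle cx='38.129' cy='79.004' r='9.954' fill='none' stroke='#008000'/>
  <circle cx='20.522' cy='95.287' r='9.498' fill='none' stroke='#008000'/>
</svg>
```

; LightBurn 1.5.06
; GRBL device profile, absolute coords
G21
G90
G00 X90.859 Y94.629
M3 S547
G1 X123.129 Y107.897 F2006
G1 X136.397 Y75.627
G1 X104.127 Y62.359
G1 X90.859 Y94.629
M5
G00 X16.826 Y81.586
M3 S547
G1 X23.229 Y100.550 F2006
G1 X41.167 Y109.433
G1 X60.131 Y103.030
G1 X69.014 Y85.092
G1 X62.611 Y66.128
G1 X44.673 Y57.245
G1 X25.709 Y63.648
G1 X16.826 Y81.586
M5
G00 X48.083 Y33.057
M3 S547
G1 X45.168 Y40.096 F2006
G1 X38.129 Y43.011
G1 X31.090 Y40.096
G1 X28.175 Y33.057
G1 X31.090 Y26.018
G1 X38.129 Y23.103
G1 X45.168 Y26.018
G1 X48.083 Y33.057
M5
G00 X30.020 Y16.774
M3 S547
G1 X27.238 Y23.490 F2006
G1 X20.522 Y26.272
G1 X13.806 Y23.490
G1 X11.024 Y16.774
G1 X13.806 Y10.058
G1 X20.522 Y7.276
G1 X27.238 Y10.058
G1 X30.020 Y16.774
M5
G00 X0.000 Y0.000

viewBox `0 0 168.077 112.061` with mm width/height → 1 unit = 1 mm. Flip: y_m = 112.061 − y_svg.

**Shape 1** — `<path>` regular polygon, stroke `#008000` → score (S547, F2006). Machine vertices: (90.859,94.629) → (123.129,107.897) → (136.397,75.627) → (104.127,62.359) → (90.859,94.629). Closed: final G1 returns to the first vertex.

**Shape 2** — `<polygon>` regular polygon, stroke `#008000` → score (S547, F2006). Machine vertices: (16.826,81.586) → (23.229,100.550) → (41.167,109.433) → (60.131,103.030) → (69.014,85.092) → (62.611,66.128) → (44.673,57.245) → (25.709,63.648) → (16.826,81.586). Closed: final G1 returns to the first vertex.

**Shape 3** — `<circle>` circle, stroke `#008000` → score (S547, F2006). Machine vertices: (48.083,33.057) → (45.168,40.096) → (38.129,43.011) → (31.090,40.096) → (28.175,33.057) → (31.090,26.018) → (38.129,23.103) → (45.168,26.018) → (48.083,33.057). Closed: final G1 returns to the first vertex.

**Shape 4** — `<circle>` circle, stroke `#008000` → score (S547, F2006). Machine vertices: (30.020,16.774) → (27.238,23.490) → (20.522,26.272) → (13.806,23.490) → (11.024,16.774) → (13.806,10.058) → (20.522,7.276) → (27.238,10.058) → (30.020,16.774). Closed: final G1 returns to the first vertex.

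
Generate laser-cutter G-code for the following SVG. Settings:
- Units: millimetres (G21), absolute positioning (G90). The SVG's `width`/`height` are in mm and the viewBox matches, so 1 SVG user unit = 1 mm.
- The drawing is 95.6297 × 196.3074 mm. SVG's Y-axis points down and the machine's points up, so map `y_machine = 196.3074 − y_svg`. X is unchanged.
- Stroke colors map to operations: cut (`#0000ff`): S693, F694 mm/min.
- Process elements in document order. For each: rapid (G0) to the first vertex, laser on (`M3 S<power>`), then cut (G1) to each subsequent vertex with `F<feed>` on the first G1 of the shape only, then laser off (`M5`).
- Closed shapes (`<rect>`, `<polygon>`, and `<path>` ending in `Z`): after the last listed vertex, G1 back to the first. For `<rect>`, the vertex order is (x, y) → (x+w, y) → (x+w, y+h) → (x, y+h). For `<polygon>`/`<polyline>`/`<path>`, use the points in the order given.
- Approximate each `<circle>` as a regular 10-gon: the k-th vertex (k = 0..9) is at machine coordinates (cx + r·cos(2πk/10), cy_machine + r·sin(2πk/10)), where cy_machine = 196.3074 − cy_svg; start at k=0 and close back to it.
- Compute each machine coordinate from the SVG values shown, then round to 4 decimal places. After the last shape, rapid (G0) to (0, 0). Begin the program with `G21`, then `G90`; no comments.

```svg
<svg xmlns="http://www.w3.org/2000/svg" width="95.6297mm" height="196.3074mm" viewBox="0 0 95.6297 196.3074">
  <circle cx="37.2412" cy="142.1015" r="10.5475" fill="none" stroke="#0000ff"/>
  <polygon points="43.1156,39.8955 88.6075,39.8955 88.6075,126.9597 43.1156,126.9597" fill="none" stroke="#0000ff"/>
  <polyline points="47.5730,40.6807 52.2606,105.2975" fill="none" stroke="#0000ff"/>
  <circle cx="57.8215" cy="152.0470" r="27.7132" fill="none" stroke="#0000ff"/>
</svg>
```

G21
G90
G0 X47.7887 Y54.2059
M3 S693
G1 X45.7743 Y60.4056 F694
G1 X40.5006 Y64.2372
G1 X33.9818 Y64.2372
G1 X28.7081 Y60.4056
G1 X26.6937 Y54.2059
G1 X28.7081 Y48.0062
G1 X33.9818 Y44.1746
G1 X40.5006 Y44.1746
G1 X45.7743 Y48.0062
G1 X47.7887 Y54.2059
M5
G0 X43.1156 Y156.4119
M3 S693
G1 X88.6075 Y156.4119 F694
G1 X88.6075 Y69.3477
G1 X43.1156 Y69.3477
G1 X43.1156 Y156.4119
M5
G0 X47.5730 Y155.6267
M3 S693
G1 X52.2606 Y91.0099 F694
M5
G0 X85.5347 Y44.2604
M3 S693
G1 X80.2419 Y60.5498 F694
G1 X66.3853 Y70.6172
G1 X49.2577 Y70.6172
G1 X35.4011 Y60.5498
G1 X30.1083 Y44.2604
G1 X35.4011 Y27.9710
G1 X49.2577 Y17.9036
G1 X66.3853 Y17.9036
G1 X80.2419 Y27.9710
G1 X85.5347 Y44.2604
M5
G0 X0.0000 Y0.0000

viewBox `0 0 95.6297 196.3074` with mm width/height → 1 unit = 1 mm. Flip: y_m = 196.3074 − y_svg.

**Shape 1** — `<circle>` circle, stroke `#0000ff` → cut (S693, F694). Machine vertices: (47.7887,54.2059) → (45.7743,60.4056) → (40.5006,64.2372) → (33.9818,64.2372) → (28.7081,60.4056) → (26.6937,54.2059) → (28.7081,48.0062) → (33.9818,44.1746) → (40.5006,44.1746) → (45.7743,48.0062) → (47.7887,54.2059). Closed: final G1 returns to the first vertex.

**Shape 2** — `<polygon>` rectangle, stroke `#0000ff` → cut (S693, F694). Machine vertices: (43.1156,156.4119) → (88.6075,156.4119) → (88.6075,69.3477) → (43.1156,69.3477) → (43.1156,156.4119). Closed: final G1 returns to the first vertex.

**Shape 3** — `<polyline>` line segment, stroke `#0000ff` → cut (S693, F694). Machine vertices: (47.5730,155.6267) → (52.2606,91.0099). Open path.

**Shape 4** — `<circle>` circle, stroke `#0000ff` → cut (S693, F694). Machine vertices: (85.5347,44.2604) → (80.2419,60.5498) → (66.3853,70.6172) → (49.2577,70.6172) → (35.4011,60.5498) → (30.1083,44.2604) → (35.4011,27.9710) → (49.2577,17.9036) → (66.3853,17.9036) → (80.2419,27.9710) → (85.5347,44.2604). Closed: final G1 returns to the first vertex.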